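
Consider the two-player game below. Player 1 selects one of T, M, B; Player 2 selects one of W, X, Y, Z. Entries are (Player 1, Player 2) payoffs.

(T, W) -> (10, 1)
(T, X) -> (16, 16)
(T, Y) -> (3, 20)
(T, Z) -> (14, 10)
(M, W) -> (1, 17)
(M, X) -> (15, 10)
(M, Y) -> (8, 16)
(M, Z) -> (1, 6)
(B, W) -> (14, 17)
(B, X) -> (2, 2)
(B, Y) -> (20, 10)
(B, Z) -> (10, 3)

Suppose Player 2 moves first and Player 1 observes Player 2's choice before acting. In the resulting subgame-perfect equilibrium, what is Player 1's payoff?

14

Player 1 best-responds to each possible Player 2 move:
- W: BR = B, leader payoff 17.
- X: BR = T, leader payoff 16.
- Y: BR = B, leader payoff 10.
- Z: BR = T, leader payoff 10.
Player 2's induced payoffs are 17, 16, 10, 10, so Player 2 commits to W. Subgame-perfect outcome: (B, W) with payoffs (14, 17).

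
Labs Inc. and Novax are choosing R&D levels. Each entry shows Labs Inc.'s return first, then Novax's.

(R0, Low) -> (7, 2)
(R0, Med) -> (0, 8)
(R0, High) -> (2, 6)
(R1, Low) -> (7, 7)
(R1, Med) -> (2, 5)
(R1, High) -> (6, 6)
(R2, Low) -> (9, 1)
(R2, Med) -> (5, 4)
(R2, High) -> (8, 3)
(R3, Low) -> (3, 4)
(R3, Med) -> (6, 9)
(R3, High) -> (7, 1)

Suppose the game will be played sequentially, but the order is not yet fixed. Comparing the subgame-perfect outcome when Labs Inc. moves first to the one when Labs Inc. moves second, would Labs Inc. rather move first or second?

If Labs Inc. leads: Novax's best replies are R0→Med, R1→Low, R2→Med, R3→Med; Labs Inc.'s induced payoffs 0, 7, 5, 6; outcome (R1, Low), payoffs (7, 7).
If Novax leads: Labs Inc.'s best replies are Low→R2, Med→R3, High→R2; Novax's induced payoffs 1, 9, 3; outcome (R3, Med), payoffs (6, 9).
Labs Inc. gets 7 moving first and 6 moving second, so Labs Inc. prefers to move first.

first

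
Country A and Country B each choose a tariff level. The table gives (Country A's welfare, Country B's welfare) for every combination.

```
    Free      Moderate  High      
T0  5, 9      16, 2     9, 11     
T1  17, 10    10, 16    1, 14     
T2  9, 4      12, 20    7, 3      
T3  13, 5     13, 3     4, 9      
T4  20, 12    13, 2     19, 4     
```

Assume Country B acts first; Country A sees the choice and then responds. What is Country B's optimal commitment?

Free

Backward induction with Country B moving first.
- Free → Country A plays T4 (best of 5, 17, 9, 13, 20); Country B gets 12.
- Moderate → Country A plays T0 (best of 16, 10, 12, 13, 13); Country B gets 2.
- High → Country A plays T4 (best of 9, 1, 7, 4, 19); Country B gets 4.
Country B's induced payoffs are 12, 2, 4, so Country B commits to Free. Subgame-perfect outcome: (T4, Free) with payoffs (20, 12).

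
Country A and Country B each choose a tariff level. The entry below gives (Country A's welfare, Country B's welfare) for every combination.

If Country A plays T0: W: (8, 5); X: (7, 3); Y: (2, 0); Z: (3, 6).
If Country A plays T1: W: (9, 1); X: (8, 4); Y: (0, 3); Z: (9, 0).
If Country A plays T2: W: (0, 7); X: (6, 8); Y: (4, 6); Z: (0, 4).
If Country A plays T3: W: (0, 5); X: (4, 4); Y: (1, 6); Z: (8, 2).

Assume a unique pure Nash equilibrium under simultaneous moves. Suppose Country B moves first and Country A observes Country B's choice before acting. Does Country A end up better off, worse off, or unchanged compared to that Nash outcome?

Solve by backward induction (Country B leads).
- W: Country A compares 8, 9, 0, 0 and picks T1; Country B would get 1.
- X: Country A compares 7, 8, 6, 4 and picks T1; Country B would get 4.
- Y: Country A compares 2, 0, 4, 1 and picks T2; Country B would get 6.
- Z: Country A compares 3, 9, 0, 8 and picks T1; Country B would get 0.
Country B's induced payoffs are 1, 4, 6, 0, so Country B commits to Y. Subgame-perfect outcome: (T2, Y) with payoffs (4, 6).
Under simultaneous play:
Country A's best replies: W→T1; X→T1; Y→T2; Z→T1.
Country B's best replies: T0→Z; T1→X; T2→X; T3→Y.
Only (T1, X) has each player best-responding; Nash payoffs (8, 4).
Country A earns 4 sequentially versus 8 at the Nash outcome: worse off.

worse off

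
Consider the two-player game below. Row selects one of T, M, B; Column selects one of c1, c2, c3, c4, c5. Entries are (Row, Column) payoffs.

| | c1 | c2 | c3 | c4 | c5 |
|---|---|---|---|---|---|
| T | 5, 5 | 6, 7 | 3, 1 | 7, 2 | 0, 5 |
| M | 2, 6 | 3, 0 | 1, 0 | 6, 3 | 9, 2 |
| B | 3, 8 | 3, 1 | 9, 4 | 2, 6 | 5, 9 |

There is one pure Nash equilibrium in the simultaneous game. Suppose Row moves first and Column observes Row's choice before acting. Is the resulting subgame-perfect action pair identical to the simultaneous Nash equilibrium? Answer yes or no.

Work backward from Column's decision.
- T: BR = c2, leader payoff 6.
- M: BR = c1, leader payoff 2.
- B: BR = c5, leader payoff 5.
Maximizing over 6, 2, 5, Row chooses T. Subgame-perfect outcome: (T, c2) with payoffs (6, 7).
Now find the simultaneous Nash equilibrium.
Row's best replies: c1→T; c2→T; c3→B; c4→T; c5→M.
Column's best replies: T→c2; M→c1; B→c5.
The unique mutual best reply is (T, c2), giving (6, 7).
Sequential outcome (T, c2) coincides with the Nash profile (T, c2).

yes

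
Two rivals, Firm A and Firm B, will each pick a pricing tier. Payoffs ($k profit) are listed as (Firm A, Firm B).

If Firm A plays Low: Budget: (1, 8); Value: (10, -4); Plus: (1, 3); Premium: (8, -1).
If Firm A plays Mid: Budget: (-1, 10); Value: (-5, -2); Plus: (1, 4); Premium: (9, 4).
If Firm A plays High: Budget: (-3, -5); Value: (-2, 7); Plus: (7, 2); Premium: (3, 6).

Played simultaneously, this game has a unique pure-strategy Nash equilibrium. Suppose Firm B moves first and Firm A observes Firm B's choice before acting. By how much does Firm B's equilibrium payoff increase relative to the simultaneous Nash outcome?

Solve by backward induction (Firm B leads).
- Budget: BR = Low, leader payoff 8.
- Value: BR = Low, leader payoff -4.
- Plus: BR = High, leader payoff 2.
- Premium: BR = Mid, leader payoff 4.
Maximizing over 8, -4, 2, 4, Firm B chooses Budget. Subgame-perfect outcome: (Low, Budget) with payoffs (1, 8).
Under simultaneous play:
Firm A's best replies: Budget→Low; Value→Low; Plus→High; Premium→Mid.
Firm B's best replies: Low→Budget; Mid→Budget; High→Value.
The unique mutual best reply is (Low, Budget), giving (1, 8).
Firm B's commitment gain: 8 − 8 = 0.

0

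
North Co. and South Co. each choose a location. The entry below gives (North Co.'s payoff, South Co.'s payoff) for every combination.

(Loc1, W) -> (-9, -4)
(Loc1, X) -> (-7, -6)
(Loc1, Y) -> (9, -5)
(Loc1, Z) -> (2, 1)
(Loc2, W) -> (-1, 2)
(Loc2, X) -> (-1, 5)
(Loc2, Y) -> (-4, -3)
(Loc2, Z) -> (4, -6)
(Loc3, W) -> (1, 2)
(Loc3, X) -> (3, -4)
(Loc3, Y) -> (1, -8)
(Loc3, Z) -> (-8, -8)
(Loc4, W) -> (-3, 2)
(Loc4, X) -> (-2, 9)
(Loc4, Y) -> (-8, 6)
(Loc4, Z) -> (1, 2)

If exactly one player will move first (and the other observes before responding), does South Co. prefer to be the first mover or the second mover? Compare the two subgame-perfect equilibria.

first

If North Co. leads: South Co.'s best replies are Loc1→Z, Loc2→X, Loc3→W, Loc4→X; North Co.'s induced payoffs 2, -1, 1, -2; outcome (Loc1, Z), payoffs (2, 1).
If South Co. leads: North Co.'s best replies are W→Loc3, X→Loc3, Y→Loc1, Z→Loc2; South Co.'s induced payoffs 2, -4, -5, -6; outcome (Loc3, W), payoffs (1, 2).
South Co. gets 2 moving first and 1 moving second, so South Co. prefers to move first.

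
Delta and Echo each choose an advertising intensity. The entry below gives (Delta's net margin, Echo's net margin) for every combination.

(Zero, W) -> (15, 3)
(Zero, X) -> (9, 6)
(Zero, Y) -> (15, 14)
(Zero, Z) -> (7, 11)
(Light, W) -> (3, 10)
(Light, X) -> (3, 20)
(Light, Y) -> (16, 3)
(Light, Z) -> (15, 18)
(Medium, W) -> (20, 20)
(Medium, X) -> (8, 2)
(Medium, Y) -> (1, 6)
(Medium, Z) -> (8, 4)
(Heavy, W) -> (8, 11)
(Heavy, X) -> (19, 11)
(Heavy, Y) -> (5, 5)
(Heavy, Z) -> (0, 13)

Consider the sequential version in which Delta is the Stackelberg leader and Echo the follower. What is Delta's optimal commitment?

Solve by backward induction (Delta leads).
- Zero: BR = Y, leader payoff 15.
- Light: BR = X, leader payoff 3.
- Medium: BR = W, leader payoff 20.
- Heavy: BR = Z, leader payoff 0.
Maximizing over 15, 3, 20, 0, Delta chooses Medium. Subgame-perfect outcome: (Medium, W) with payoffs (20, 20).

Medium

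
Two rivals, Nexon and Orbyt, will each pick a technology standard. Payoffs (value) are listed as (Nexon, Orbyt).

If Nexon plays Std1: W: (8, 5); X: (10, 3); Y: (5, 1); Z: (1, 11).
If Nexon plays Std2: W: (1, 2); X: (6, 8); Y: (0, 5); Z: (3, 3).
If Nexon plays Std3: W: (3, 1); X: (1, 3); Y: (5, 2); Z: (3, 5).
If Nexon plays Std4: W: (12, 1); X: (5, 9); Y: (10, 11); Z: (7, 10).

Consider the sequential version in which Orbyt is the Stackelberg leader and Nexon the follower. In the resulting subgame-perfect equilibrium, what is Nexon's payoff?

Nexon best-responds to each possible Orbyt move:
- W: BR = Std4, leader payoff 1.
- X: BR = Std1, leader payoff 3.
- Y: BR = Std4, leader payoff 11.
- Z: BR = Std4, leader payoff 10.
Maximizing over 1, 3, 11, 10, Orbyt chooses Y. Subgame-perfect outcome: (Std4, Y) with payoffs (10, 11).

10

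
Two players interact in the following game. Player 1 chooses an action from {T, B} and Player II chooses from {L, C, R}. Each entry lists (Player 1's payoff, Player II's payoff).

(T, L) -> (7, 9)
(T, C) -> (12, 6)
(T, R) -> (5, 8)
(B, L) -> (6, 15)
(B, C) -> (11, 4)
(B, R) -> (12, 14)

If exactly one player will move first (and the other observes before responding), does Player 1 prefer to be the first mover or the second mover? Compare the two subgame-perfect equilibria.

If Player 1 leads: Player II's best replies are T→L, B→L; Player 1's induced payoffs 7, 6; outcome (T, L), payoffs (7, 9).
If Player II leads: Player 1's best replies are L→T, C→T, R→B; Player II's induced payoffs 9, 6, 14; outcome (B, R), payoffs (12, 14).
Player 1 gets 7 moving first and 12 moving second, so Player 1 prefers to move second.

second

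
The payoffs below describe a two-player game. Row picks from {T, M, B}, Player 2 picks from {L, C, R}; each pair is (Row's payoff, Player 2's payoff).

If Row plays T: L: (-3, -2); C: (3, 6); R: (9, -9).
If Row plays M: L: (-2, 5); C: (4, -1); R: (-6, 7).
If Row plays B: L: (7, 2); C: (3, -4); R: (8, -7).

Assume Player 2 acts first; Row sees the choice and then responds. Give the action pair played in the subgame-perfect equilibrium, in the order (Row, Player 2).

Row best-responds to each possible Player 2 move:
- L: Row compares -3, -2, 7 and picks B; Player 2 would get 2.
- C: Row compares 3, 4, 3 and picks M; Player 2 would get -1.
- R: Row compares 9, -6, 8 and picks T; Player 2 would get -9.
Player 2's induced payoffs are 2, -1, -9, so Player 2 commits to L. Subgame-perfect outcome: (B, L) with payoffs (7, 2).

(B, L)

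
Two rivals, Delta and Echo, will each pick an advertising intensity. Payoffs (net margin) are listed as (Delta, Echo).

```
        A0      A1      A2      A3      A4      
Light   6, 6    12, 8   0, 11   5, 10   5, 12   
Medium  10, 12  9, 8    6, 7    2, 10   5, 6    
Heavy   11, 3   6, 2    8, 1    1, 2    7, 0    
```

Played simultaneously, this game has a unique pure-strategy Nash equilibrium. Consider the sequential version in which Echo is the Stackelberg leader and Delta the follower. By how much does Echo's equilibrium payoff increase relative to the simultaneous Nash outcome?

7

Backward induction with Echo moving first.
- A0: Delta compares 6, 10, 11 and picks Heavy; Echo would get 3.
- A1: Delta compares 12, 9, 6 and picks Light; Echo would get 8.
- A2: Delta compares 0, 6, 8 and picks Heavy; Echo would get 1.
- A3: Delta compares 5, 2, 1 and picks Light; Echo would get 10.
- A4: Delta compares 5, 5, 7 and picks Heavy; Echo would get 0.
Maximizing over 3, 8, 1, 10, 0, Echo chooses A3. Subgame-perfect outcome: (Light, A3) with payoffs (5, 10).
Under simultaneous play:
Delta's best replies: A0→Heavy; A1→Light; A2→Heavy; A3→Light; A4→Heavy.
Echo's best replies: Light→A4; Medium→A0; Heavy→A0.
Only (Heavy, A0) has each player best-responding; Nash payoffs (11, 3).
Echo's commitment gain: 10 − 3 = 7.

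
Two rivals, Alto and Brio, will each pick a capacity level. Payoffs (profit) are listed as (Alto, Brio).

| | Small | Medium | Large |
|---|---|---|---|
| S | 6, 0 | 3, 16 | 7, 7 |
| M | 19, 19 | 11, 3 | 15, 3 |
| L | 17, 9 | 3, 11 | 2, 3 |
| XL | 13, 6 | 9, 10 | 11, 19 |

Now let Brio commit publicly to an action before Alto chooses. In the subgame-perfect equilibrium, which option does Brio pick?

Small

Work backward from Alto's decision.
- Small: BR = M, leader payoff 19.
- Medium: BR = M, leader payoff 3.
- Large: BR = M, leader payoff 3.
Among 19, 3, 3, the best is 19 at Small. Subgame-perfect outcome: (M, Small) with payoffs (19, 19).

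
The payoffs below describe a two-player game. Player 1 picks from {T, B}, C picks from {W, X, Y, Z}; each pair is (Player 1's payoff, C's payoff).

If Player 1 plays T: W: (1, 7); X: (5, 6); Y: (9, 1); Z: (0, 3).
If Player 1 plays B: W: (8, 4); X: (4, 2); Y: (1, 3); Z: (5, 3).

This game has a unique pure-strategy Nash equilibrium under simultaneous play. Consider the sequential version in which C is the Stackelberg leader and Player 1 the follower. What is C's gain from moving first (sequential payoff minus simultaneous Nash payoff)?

2

Work backward from Player 1's decision.
- W: BR = B, leader payoff 4.
- X: BR = T, leader payoff 6.
- Y: BR = T, leader payoff 1.
- Z: BR = B, leader payoff 3.
Among 4, 6, 1, 3, the best is 6 at X. Subgame-perfect outcome: (T, X) with payoffs (5, 6).
Now find the simultaneous Nash equilibrium.
Player 1's best replies: W→B; X→T; Y→T; Z→B.
C's best replies: T→W; B→W.
Only (B, W) has each player best-responding; Nash payoffs (8, 4).
C's commitment gain: 6 − 4 = 2.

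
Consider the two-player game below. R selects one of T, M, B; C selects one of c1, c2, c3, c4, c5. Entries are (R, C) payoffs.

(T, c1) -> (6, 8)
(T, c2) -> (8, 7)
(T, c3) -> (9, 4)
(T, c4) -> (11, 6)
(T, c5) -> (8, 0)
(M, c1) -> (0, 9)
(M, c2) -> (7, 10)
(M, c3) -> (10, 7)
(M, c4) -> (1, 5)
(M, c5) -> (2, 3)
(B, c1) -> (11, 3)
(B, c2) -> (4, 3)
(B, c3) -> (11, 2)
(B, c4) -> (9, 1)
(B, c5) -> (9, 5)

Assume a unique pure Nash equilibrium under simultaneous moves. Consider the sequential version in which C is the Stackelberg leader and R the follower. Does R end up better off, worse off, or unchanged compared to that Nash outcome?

R best-responds to each possible C move:
- c1: R compares 6, 0, 11 and picks B; C would get 3.
- c2: R compares 8, 7, 4 and picks T; C would get 7.
- c3: R compares 9, 10, 11 and picks B; C would get 2.
- c4: R compares 11, 1, 9 and picks T; C would get 6.
- c5: R compares 8, 2, 9 and picks B; C would get 5.
Among 3, 7, 2, 6, 5, the best is 7 at c2. Subgame-perfect outcome: (T, c2) with payoffs (8, 7).
For the simultaneous game, intersect best replies.
R's best replies: c1→B; c2→T; c3→B; c4→T; c5→B.
C's best replies: T→c1; M→c2; B→c5.
Only (B, c5) has each player best-responding; Nash payoffs (9, 5).
R earns 8 sequentially versus 9 at the Nash outcome: worse off.

worse off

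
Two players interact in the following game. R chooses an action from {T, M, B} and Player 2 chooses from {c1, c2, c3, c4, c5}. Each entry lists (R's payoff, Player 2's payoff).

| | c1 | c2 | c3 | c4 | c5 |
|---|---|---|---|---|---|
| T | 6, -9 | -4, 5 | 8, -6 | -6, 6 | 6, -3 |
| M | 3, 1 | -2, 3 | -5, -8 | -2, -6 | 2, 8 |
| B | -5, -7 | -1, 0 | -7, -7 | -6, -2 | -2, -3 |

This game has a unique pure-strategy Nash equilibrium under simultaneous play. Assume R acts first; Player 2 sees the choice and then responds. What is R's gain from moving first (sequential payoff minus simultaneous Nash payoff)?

3

Backward induction with R moving first.
- T: BR = c4, leader payoff -6.
- M: BR = c5, leader payoff 2.
- B: BR = c2, leader payoff -1.
R's induced payoffs are -6, 2, -1, so R commits to M. Subgame-perfect outcome: (M, c5) with payoffs (2, 8).
Under simultaneous play:
R's best replies: c1→T; c2→B; c3→T; c4→M; c5→T.
Player 2's best replies: T→c4; M→c5; B→c2.
Only (B, c2) has each player best-responding; Nash payoffs (-1, 0).
R's commitment gain: 2 − -1 = 3.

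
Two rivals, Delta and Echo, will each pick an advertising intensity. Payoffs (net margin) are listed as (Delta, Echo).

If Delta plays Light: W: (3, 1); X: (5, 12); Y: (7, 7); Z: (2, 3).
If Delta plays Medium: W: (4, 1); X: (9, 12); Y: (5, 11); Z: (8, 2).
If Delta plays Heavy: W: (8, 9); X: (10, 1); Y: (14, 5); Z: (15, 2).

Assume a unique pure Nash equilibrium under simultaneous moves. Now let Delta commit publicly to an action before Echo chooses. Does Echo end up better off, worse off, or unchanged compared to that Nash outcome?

Backward induction with Delta moving first.
- Light: BR = X, leader payoff 5.
- Medium: BR = X, leader payoff 9.
- Heavy: BR = W, leader payoff 8.
Among 5, 9, 8, the best is 9 at Medium. Subgame-perfect outcome: (Medium, X) with payoffs (9, 12).
Under simultaneous play:
Delta's best replies: W→Heavy; X→Heavy; Y→Heavy; Z→Heavy.
Echo's best replies: Light→X; Medium→X; Heavy→W.
Only (Heavy, W) has each player best-responding; Nash payoffs (8, 9).
Echo earns 12 sequentially versus 9 at the Nash outcome: better off.

better off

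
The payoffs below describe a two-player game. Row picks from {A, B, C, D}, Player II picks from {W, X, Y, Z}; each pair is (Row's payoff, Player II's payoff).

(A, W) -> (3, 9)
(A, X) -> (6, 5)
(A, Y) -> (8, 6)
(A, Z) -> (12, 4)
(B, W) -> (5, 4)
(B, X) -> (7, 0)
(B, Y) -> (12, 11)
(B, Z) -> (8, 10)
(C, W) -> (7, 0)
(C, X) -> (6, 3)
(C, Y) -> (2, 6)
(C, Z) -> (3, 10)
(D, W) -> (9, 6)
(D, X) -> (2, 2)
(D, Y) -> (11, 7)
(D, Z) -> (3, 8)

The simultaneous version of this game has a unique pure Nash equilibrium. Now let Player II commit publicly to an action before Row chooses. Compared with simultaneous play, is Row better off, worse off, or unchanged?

unchanged

Backward induction with Player II moving first.
- W: Row compares 3, 5, 7, 9 and picks D; Player II would get 6.
- X: Row compares 6, 7, 6, 2 and picks B; Player II would get 0.
- Y: Row compares 8, 12, 2, 11 and picks B; Player II would get 11.
- Z: Row compares 12, 8, 3, 3 and picks A; Player II would get 4.
Player II's induced payoffs are 6, 0, 11, 4, so Player II commits to Y. Subgame-perfect outcome: (B, Y) with payoffs (12, 11).
Now find the simultaneous Nash equilibrium.
Row's best replies: W→D; X→B; Y→B; Z→A.
Player II's best replies: A→W; B→Y; C→Z; D→Z.
Only (B, Y) has each player best-responding; Nash payoffs (12, 11).
Row earns 12 sequentially versus 12 at the Nash outcome: unchanged.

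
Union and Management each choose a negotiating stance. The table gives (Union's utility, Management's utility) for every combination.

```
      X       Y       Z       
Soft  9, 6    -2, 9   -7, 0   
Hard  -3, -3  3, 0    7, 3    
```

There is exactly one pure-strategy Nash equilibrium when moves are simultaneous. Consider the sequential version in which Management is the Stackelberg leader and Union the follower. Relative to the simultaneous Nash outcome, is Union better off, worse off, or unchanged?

better off

Solve by backward induction (Management leads).
- X: BR = Soft, leader payoff 6.
- Y: BR = Hard, leader payoff 0.
- Z: BR = Hard, leader payoff 3.
Maximizing over 6, 0, 3, Management chooses X. Subgame-perfect outcome: (Soft, X) with payoffs (9, 6).
Now find the simultaneous Nash equilibrium.
Union's best replies: X→Soft; Y→Hard; Z→Hard.
Management's best replies: Soft→Y; Hard→Z.
Only (Hard, Z) has each player best-responding; Nash payoffs (7, 3).
Union earns 9 sequentially versus 7 at the Nash outcome: better off.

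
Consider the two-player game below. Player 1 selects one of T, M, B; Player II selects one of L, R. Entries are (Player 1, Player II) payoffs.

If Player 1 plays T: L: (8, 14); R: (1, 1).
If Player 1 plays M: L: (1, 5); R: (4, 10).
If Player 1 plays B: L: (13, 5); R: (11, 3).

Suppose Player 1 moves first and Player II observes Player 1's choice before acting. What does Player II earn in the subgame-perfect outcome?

5

Backward induction with Player 1 moving first.
- T: Player II compares 14, 1 and picks L; Player 1 would get 8.
- M: Player II compares 5, 10 and picks R; Player 1 would get 4.
- B: Player II compares 5, 3 and picks L; Player 1 would get 13.
Among 8, 4, 13, the best is 13 at B. Subgame-perfect outcome: (B, L) with payoffs (13, 5).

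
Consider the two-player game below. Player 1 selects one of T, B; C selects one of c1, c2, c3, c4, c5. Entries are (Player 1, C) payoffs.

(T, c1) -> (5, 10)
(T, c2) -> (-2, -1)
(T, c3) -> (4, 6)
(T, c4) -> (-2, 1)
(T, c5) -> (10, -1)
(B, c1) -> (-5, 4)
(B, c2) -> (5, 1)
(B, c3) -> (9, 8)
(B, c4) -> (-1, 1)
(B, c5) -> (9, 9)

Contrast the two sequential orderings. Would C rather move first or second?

If Player 1 leads: C's best replies are T→c1, B→c5; Player 1's induced payoffs 5, 9; outcome (B, c5), payoffs (9, 9).
If C leads: Player 1's best replies are c1→T, c2→B, c3→B, c4→B, c5→T; C's induced payoffs 10, 1, 8, 1, -1; outcome (T, c1), payoffs (5, 10).
C gets 10 moving first and 9 moving second, so C prefers to move first.

first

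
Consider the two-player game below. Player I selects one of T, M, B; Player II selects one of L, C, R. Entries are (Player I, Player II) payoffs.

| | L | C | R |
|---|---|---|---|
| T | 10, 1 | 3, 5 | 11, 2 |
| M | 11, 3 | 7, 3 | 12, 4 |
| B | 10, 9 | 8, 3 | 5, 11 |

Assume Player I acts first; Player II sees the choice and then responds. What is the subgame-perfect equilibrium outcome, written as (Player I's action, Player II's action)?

Player II best-responds to each possible Player I move:
- T → Player II plays C (best of 1, 5, 2); Player I gets 3.
- M → Player II plays R (best of 3, 3, 4); Player I gets 12.
- B → Player II plays R (best of 9, 3, 11); Player I gets 5.
Player I's induced payoffs are 3, 12, 5, so Player I commits to M. Subgame-perfect outcome: (M, R) with payoffs (12, 4).

(M, R)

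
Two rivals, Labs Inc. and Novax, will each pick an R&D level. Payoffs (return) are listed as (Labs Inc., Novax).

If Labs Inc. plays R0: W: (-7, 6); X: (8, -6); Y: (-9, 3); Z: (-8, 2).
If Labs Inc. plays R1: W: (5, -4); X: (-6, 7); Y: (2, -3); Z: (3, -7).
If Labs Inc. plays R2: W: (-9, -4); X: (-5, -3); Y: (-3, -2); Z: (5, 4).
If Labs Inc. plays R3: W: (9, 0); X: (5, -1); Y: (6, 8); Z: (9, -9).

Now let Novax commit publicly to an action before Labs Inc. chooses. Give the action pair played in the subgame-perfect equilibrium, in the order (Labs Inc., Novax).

Solve by backward induction (Novax leads).
- W → Labs Inc. plays R3 (best of -7, 5, -9, 9); Novax gets 0.
- X → Labs Inc. plays R0 (best of 8, -6, -5, 5); Novax gets -6.
- Y → Labs Inc. plays R3 (best of -9, 2, -3, 6); Novax gets 8.
- Z → Labs Inc. plays R3 (best of -8, 3, 5, 9); Novax gets -9.
Novax's induced payoffs are 0, -6, 8, -9, so Novax commits to Y. Subgame-perfect outcome: (R3, Y) with payoffs (6, 8).

(R3, Y)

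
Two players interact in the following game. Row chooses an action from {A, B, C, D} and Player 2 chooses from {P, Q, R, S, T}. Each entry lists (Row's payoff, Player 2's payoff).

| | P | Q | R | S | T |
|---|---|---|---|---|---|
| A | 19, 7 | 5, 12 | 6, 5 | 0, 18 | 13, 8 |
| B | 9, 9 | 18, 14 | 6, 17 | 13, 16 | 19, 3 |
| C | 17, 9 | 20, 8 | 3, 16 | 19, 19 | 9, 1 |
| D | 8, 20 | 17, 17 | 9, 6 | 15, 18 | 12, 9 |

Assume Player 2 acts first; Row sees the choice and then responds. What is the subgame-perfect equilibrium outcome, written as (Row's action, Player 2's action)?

Solve by backward induction (Player 2 leads).
- P: BR = A, leader payoff 7.
- Q: BR = C, leader payoff 8.
- R: BR = D, leader payoff 6.
- S: BR = C, leader payoff 19.
- T: BR = B, leader payoff 3.
Among 7, 8, 6, 19, 3, the best is 19 at S. Subgame-perfect outcome: (C, S) with payoffs (19, 19).

(C, S)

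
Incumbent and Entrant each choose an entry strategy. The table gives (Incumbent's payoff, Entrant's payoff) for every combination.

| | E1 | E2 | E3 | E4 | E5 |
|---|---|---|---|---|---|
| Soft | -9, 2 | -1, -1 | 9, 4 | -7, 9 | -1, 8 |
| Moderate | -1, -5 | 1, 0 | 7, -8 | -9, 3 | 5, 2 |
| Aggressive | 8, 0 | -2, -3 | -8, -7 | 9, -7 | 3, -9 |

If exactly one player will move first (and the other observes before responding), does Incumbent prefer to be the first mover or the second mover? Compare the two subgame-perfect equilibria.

If Incumbent leads: Entrant's best replies are Soft→E4, Moderate→E4, Aggressive→E1; Incumbent's induced payoffs -7, -9, 8; outcome (Aggressive, E1), payoffs (8, 0).
If Entrant leads: Incumbent's best replies are E1→Aggressive, E2→Moderate, E3→Soft, E4→Aggressive, E5→Moderate; Entrant's induced payoffs 0, 0, 4, -7, 2; outcome (Soft, E3), payoffs (9, 4).
Incumbent gets 8 moving first and 9 moving second, so Incumbent prefers to move second.

second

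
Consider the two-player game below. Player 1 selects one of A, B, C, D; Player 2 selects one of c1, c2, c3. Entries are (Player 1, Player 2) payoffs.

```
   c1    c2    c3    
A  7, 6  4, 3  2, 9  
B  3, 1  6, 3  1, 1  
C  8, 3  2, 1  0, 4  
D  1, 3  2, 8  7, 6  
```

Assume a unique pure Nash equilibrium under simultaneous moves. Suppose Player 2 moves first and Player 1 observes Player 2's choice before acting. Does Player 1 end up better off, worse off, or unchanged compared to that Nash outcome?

Solve by backward induction (Player 2 leads).
- c1: Player 1 compares 7, 3, 8, 1 and picks C; Player 2 would get 3.
- c2: Player 1 compares 4, 6, 2, 2 and picks B; Player 2 would get 3.
- c3: Player 1 compares 2, 1, 0, 7 and picks D; Player 2 would get 6.
Player 2's induced payoffs are 3, 3, 6, so Player 2 commits to c3. Subgame-perfect outcome: (D, c3) with payoffs (7, 6).
Under simultaneous play:
Player 1's best replies: c1→C; c2→B; c3→D.
Player 2's best replies: A→c3; B→c2; C→c3; D→c2.
Only (B, c2) has each player best-responding; Nash payoffs (6, 3).
Player 1 earns 7 sequentially versus 6 at the Nash outcome: better off.

better off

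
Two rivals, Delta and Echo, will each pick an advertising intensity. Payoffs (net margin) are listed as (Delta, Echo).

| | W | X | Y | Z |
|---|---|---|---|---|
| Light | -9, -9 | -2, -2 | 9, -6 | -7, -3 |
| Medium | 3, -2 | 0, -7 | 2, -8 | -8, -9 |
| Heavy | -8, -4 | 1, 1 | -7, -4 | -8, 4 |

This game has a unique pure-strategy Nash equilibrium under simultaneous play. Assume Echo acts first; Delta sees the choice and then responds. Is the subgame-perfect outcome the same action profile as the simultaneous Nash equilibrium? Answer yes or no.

Delta best-responds to each possible Echo move:
- W: Delta compares -9, 3, -8 and picks Medium; Echo would get -2.
- X: Delta compares -2, 0, 1 and picks Heavy; Echo would get 1.
- Y: Delta compares 9, 2, -7 and picks Light; Echo would get -6.
- Z: Delta compares -7, -8, -8 and picks Light; Echo would get -3.
Echo's induced payoffs are -2, 1, -6, -3, so Echo commits to X. Subgame-perfect outcome: (Heavy, X) with payoffs (1, 1).
For the simultaneous game, intersect best replies.
Delta's best replies: W→Medium; X→Heavy; Y→Light; Z→Light.
Echo's best replies: Light→X; Medium→W; Heavy→Z.
Only (Medium, W) has each player best-responding; Nash payoffs (3, -2).
Sequential outcome (Heavy, X) differs from the Nash profile (Medium, W).

no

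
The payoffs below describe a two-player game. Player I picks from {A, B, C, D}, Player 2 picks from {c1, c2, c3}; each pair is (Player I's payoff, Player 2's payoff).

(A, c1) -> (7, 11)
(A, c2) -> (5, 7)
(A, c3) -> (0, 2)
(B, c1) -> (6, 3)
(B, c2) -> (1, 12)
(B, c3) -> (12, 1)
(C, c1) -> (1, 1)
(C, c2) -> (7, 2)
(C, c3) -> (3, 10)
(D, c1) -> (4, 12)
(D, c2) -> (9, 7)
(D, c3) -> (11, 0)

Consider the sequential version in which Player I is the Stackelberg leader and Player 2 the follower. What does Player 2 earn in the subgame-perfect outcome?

11

Player 2 best-responds to each possible Player I move:
- A → Player 2 plays c1 (best of 11, 7, 2); Player I gets 7.
- B → Player 2 plays c2 (best of 3, 12, 1); Player I gets 1.
- C → Player 2 plays c3 (best of 1, 2, 10); Player I gets 3.
- D → Player 2 plays c1 (best of 12, 7, 0); Player I gets 4.
Among 7, 1, 3, 4, the best is 7 at A. Subgame-perfect outcome: (A, c1) with payoffs (7, 11).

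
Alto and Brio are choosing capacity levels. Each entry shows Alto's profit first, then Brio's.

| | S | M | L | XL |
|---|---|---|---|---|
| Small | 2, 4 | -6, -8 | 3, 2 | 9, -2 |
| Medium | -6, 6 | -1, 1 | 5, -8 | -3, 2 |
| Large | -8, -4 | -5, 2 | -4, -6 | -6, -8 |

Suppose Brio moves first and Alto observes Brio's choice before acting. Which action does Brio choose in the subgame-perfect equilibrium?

S

Backward induction with Brio moving first.
- S → Alto plays Small (best of 2, -6, -8); Brio gets 4.
- M → Alto plays Medium (best of -6, -1, -5); Brio gets 1.
- L → Alto plays Medium (best of 3, 5, -4); Brio gets -8.
- XL → Alto plays Small (best of 9, -3, -6); Brio gets -2.
Brio's induced payoffs are 4, 1, -8, -2, so Brio commits to S. Subgame-perfect outcome: (Small, S) with payoffs (2, 4).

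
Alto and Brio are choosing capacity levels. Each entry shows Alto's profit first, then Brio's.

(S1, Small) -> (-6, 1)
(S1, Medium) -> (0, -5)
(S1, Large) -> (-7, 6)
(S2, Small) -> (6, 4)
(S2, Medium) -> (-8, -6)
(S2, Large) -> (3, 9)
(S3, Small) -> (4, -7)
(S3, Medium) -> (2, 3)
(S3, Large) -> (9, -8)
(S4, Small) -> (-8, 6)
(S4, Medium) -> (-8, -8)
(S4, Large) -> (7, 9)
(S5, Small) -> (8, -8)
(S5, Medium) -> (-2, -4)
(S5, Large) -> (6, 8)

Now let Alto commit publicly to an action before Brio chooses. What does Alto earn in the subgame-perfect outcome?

7

Solve by backward induction (Alto leads).
- S1: Brio compares 1, -5, 6 and picks Large; Alto would get -7.
- S2: Brio compares 4, -6, 9 and picks Large; Alto would get 3.
- S3: Brio compares -7, 3, -8 and picks Medium; Alto would get 2.
- S4: Brio compares 6, -8, 9 and picks Large; Alto would get 7.
- S5: Brio compares -8, -4, 8 and picks Large; Alto would get 6.
Maximizing over -7, 3, 2, 7, 6, Alto chooses S4. Subgame-perfect outcome: (S4, Large) with payoffs (7, 9).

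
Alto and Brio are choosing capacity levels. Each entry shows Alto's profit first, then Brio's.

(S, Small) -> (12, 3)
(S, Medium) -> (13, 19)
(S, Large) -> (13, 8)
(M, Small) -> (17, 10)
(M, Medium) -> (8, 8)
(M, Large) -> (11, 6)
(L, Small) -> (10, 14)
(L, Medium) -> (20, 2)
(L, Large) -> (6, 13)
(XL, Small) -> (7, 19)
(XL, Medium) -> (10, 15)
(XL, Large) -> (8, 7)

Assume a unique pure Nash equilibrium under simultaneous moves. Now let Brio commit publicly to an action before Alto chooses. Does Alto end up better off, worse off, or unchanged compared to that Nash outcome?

unchanged

Work backward from Alto's decision.
- Small → Alto plays M (best of 12, 17, 10, 7); Brio gets 10.
- Medium → Alto plays L (best of 13, 8, 20, 10); Brio gets 2.
- Large → Alto plays S (best of 13, 11, 6, 8); Brio gets 8.
Brio's induced payoffs are 10, 2, 8, so Brio commits to Small. Subgame-perfect outcome: (M, Small) with payoffs (17, 10).
For the simultaneous game, intersect best replies.
Alto's best replies: Small→M; Medium→L; Large→S.
Brio's best replies: S→Medium; M→Small; L→Small; XL→Small.
The unique mutual best reply is (M, Small), giving (17, 10).
Alto earns 17 sequentially versus 17 at the Nash outcome: unchanged.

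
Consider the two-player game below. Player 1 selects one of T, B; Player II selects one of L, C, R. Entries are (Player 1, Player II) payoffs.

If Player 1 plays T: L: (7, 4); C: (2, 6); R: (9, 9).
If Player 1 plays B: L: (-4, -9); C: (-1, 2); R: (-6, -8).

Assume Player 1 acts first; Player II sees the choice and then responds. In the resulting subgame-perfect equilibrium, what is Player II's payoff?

Solve by backward induction (Player 1 leads).
- T → Player II plays R (best of 4, 6, 9); Player 1 gets 9.
- B → Player II plays C (best of -9, 2, -8); Player 1 gets -1.
Player 1's induced payoffs are 9, -1, so Player 1 commits to T. Subgame-perfect outcome: (T, R) with payoffs (9, 9).

9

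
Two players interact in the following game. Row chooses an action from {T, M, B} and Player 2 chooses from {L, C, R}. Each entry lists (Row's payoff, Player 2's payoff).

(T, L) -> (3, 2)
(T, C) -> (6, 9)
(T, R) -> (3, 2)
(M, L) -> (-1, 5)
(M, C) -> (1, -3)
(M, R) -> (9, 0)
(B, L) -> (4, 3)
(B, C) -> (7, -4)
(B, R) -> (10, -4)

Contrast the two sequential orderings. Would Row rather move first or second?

first

If Row leads: Player 2's best replies are T→C, M→L, B→L; Row's induced payoffs 6, -1, 4; outcome (T, C), payoffs (6, 9).
If Player 2 leads: Row's best replies are L→B, C→B, R→B; Player 2's induced payoffs 3, -4, -4; outcome (B, L), payoffs (4, 3).
Row gets 6 moving first and 4 moving second, so Row prefers to move first.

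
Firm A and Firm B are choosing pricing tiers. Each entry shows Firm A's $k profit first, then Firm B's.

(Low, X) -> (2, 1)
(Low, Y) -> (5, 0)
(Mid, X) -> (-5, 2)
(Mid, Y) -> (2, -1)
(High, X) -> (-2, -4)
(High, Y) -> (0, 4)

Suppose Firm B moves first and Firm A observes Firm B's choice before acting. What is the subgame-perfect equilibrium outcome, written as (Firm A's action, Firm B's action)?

(Low, X)

Backward induction with Firm B moving first.
- X: BR = Low, leader payoff 1.
- Y: BR = Low, leader payoff 0.
Firm B's induced payoffs are 1, 0, so Firm B commits to X. Subgame-perfect outcome: (Low, X) with payoffs (2, 1).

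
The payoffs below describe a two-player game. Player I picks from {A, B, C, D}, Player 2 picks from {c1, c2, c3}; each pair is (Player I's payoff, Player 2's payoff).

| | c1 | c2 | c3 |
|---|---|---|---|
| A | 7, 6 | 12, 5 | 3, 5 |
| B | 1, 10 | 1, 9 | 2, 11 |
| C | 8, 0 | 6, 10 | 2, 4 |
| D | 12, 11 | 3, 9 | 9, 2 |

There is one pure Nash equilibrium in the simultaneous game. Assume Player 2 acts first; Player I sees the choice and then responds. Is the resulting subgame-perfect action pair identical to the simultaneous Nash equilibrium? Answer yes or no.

yes

Player I best-responds to each possible Player 2 move:
- c1: BR = D, leader payoff 11.
- c2: BR = A, leader payoff 5.
- c3: BR = D, leader payoff 2.
Player 2's induced payoffs are 11, 5, 2, so Player 2 commits to c1. Subgame-perfect outcome: (D, c1) with payoffs (12, 11).
Under simultaneous play:
Player I's best replies: c1→D; c2→A; c3→D.
Player 2's best replies: A→c1; B→c3; C→c2; D→c1.
The unique mutual best reply is (D, c1), giving (12, 11).
Sequential outcome (D, c1) coincides with the Nash profile (D, c1).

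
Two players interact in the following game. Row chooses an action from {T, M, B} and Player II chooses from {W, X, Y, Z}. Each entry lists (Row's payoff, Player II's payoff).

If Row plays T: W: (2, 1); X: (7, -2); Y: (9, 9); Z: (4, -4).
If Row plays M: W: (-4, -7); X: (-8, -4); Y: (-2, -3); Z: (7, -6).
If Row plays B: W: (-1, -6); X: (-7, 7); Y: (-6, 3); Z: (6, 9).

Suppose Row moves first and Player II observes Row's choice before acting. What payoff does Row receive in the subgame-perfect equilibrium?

Work backward from Player II's decision.
- T: Player II compares 1, -2, 9, -4 and picks Y; Row would get 9.
- M: Player II compares -7, -4, -3, -6 and picks Y; Row would get -2.
- B: Player II compares -6, 7, 3, 9 and picks Z; Row would get 6.
Row's induced payoffs are 9, -2, 6, so Row commits to T. Subgame-perfect outcome: (T, Y) with payoffs (9, 9).

9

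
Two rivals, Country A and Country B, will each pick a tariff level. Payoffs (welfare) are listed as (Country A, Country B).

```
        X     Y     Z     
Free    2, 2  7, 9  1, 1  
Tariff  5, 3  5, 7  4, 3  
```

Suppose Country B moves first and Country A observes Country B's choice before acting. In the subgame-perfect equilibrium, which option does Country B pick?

Country A best-responds to each possible Country B move:
- X → Country A plays Tariff (best of 2, 5); Country B gets 3.
- Y → Country A plays Free (best of 7, 5); Country B gets 9.
- Z → Country A plays Tariff (best of 1, 4); Country B gets 3.
Among 3, 9, 3, the best is 9 at Y. Subgame-perfect outcome: (Free, Y) with payoffs (7, 9).

Y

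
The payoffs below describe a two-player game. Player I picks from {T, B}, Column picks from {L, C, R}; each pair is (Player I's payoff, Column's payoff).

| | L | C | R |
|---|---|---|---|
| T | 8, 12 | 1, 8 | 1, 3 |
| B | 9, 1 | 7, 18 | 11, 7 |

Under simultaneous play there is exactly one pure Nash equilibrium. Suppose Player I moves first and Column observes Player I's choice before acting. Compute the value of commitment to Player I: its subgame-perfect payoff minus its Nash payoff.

1

Work backward from Column's decision.
- T: BR = L, leader payoff 8.
- B: BR = C, leader payoff 7.
Player I's induced payoffs are 8, 7, so Player I commits to T. Subgame-perfect outcome: (T, L) with payoffs (8, 12).
Now find the simultaneous Nash equilibrium.
Player I's best replies: L→B; C→B; R→B.
Column's best replies: T→L; B→C.
The unique mutual best reply is (B, C), giving (7, 18).
Player I's commitment gain: 8 − 7 = 1.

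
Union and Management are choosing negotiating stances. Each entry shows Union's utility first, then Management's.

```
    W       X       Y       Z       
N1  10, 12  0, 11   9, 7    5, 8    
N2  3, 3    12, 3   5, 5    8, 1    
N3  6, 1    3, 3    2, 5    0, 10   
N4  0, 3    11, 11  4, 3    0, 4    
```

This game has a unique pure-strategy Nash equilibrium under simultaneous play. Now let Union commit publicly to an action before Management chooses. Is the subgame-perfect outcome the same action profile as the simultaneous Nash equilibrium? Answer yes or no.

no

Backward induction with Union moving first.
- N1 → Management plays W (best of 12, 11, 7, 8); Union gets 10.
- N2 → Management plays Y (best of 3, 3, 5, 1); Union gets 5.
- N3 → Management plays Z (best of 1, 3, 5, 10); Union gets 0.
- N4 → Management plays X (best of 3, 11, 3, 4); Union gets 11.
Union's induced payoffs are 10, 5, 0, 11, so Union commits to N4. Subgame-perfect outcome: (N4, X) with payoffs (11, 11).
Under simultaneous play:
Union's best replies: W→N1; X→N2; Y→N1; Z→N2.
Management's best replies: N1→W; N2→Y; N3→Z; N4→X.
The unique mutual best reply is (N1, W), giving (10, 12).
Sequential outcome (N4, X) differs from the Nash profile (N1, W).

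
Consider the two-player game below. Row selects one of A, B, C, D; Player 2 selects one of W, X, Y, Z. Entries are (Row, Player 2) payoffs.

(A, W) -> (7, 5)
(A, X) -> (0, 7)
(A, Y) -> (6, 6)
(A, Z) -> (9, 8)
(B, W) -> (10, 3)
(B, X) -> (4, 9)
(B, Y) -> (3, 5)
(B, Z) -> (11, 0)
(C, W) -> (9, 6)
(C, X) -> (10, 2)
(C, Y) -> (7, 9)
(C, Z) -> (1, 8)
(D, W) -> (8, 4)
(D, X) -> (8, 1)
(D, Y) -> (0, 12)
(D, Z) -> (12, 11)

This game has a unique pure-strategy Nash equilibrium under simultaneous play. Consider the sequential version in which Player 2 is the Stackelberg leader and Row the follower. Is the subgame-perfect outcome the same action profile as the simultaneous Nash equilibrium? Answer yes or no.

Solve by backward induction (Player 2 leads).
- W: Row compares 7, 10, 9, 8 and picks B; Player 2 would get 3.
- X: Row compares 0, 4, 10, 8 and picks C; Player 2 would get 2.
- Y: Row compares 6, 3, 7, 0 and picks C; Player 2 would get 9.
- Z: Row compares 9, 11, 1, 12 and picks D; Player 2 would get 11.
Among 3, 2, 9, 11, the best is 11 at Z. Subgame-perfect outcome: (D, Z) with payoffs (12, 11).
For the simultaneous game, intersect best replies.
Row's best replies: W→B; X→C; Y→C; Z→D.
Player 2's best replies: A→Z; B→X; C→Y; D→Y.
Only (C, Y) has each player best-responding; Nash payoffs (7, 9).
Sequential outcome (D, Z) differs from the Nash profile (C, Y).

no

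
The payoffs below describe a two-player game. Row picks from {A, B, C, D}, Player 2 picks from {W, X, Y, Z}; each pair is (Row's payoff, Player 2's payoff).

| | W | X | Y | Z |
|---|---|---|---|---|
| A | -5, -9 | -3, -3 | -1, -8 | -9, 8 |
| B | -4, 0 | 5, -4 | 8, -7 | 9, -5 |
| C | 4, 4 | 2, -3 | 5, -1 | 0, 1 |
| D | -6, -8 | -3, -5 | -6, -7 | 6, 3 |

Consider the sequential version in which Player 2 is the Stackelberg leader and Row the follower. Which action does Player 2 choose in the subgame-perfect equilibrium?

Row best-responds to each possible Player 2 move:
- W → Row plays C (best of -5, -4, 4, -6); Player 2 gets 4.
- X → Row plays B (best of -3, 5, 2, -3); Player 2 gets -4.
- Y → Row plays B (best of -1, 8, 5, -6); Player 2 gets -7.
- Z → Row plays B (best of -9, 9, 0, 6); Player 2 gets -5.
Player 2's induced payoffs are 4, -4, -7, -5, so Player 2 commits to W. Subgame-perfect outcome: (C, W) with payoffs (4, 4).

W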